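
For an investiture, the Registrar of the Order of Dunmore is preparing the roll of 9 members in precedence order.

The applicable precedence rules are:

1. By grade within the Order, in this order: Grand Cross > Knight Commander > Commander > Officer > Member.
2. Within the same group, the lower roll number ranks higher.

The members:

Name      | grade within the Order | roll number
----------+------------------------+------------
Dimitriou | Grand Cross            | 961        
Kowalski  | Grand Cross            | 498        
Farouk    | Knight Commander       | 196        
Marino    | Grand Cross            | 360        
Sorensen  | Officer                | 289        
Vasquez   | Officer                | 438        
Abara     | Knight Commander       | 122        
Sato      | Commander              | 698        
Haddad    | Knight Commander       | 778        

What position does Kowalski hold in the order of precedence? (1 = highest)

2

By grade within the Order: Marino, Kowalski and Dimitriou (Grand Cross); then Abara, Farouk and Haddad (Knight Commander); then Sato (Commander); then Sorensen and Vasquez (Officer).
Among Marino, Kowalski and Dimitriou, by roll number (lower first): Marino (360) before Kowalski (498) before Dimitriou (961).
Among Abara, Farouk and Haddad, by roll number (lower first): Abara (122) before Farouk (196) before Haddad (778).
Among Sorensen and Vasquez, by roll number (lower first): Sorensen (289) before Vasquez (438).
Order: Marino, Kowalski, Dimitriou, Abara, Farouk, Haddad, Sato, Sorensen, Vasquez. So position 2.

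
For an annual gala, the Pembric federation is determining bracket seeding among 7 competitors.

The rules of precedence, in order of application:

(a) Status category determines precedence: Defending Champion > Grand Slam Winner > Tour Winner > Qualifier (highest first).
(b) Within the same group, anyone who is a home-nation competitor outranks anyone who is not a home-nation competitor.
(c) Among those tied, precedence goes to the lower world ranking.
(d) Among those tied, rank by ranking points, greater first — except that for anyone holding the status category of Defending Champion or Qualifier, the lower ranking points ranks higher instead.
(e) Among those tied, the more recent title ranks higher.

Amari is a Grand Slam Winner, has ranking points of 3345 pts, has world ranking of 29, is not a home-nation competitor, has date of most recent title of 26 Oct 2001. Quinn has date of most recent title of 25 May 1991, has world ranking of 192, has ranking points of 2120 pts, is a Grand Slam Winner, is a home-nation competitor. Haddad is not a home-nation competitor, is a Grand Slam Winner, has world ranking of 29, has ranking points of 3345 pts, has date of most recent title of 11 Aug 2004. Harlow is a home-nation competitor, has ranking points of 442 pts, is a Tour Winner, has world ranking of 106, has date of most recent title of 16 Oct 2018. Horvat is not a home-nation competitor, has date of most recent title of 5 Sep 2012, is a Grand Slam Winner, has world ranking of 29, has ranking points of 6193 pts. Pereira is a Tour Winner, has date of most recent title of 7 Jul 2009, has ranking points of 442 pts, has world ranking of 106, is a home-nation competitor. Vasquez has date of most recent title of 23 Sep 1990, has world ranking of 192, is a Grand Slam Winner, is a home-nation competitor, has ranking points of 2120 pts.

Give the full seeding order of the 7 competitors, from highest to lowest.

Quinn, Vasquez, Horvat, Haddad, Amari, Harlow, Pereira

By status category: Quinn, Vasquez, Horvat, Haddad and Amari (Grand Slam Winner); then Harlow and Pereira (Tour Winner).
Among Quinn, Vasquez, Horvat, Haddad and Amari, a home-nation competitor before not a home-nation competitor: Quinn and Vasquez (a home-nation competitor) before Horvat, Haddad and Amari (not a home-nation competitor).
Quinn and Vasquez both have world ranking 192, so the next rule applies.
Quinn and Vasquez both have ranking points 2120 pts, so the next rule applies.
Among Quinn and Vasquez, by date of most recent title (later first): Quinn (25 May 1991) before Vasquez (23 Sep 1990).
Horvat, Haddad and Amari all have world ranking 29, so the next rule applies.
Among Horvat, Haddad and Amari, by ranking points (higher first): Horvat (6193 pts) before Haddad and Amari (3345 pts).
Among Haddad and Amari, by date of most recent title (later first): Haddad (11 Aug 2004) before Amari (26 Oct 2001).
Harlow and Pereira are each a home-nation competitor, so the next rule applies.
Harlow and Pereira both have world ranking 106, so the next rule applies.
Harlow and Pereira both have ranking points 442 pts, so the next rule applies.
Among Harlow and Pereira, by date of most recent title (later first): Harlow (16 Oct 2018) before Pereira (7 Jul 2009).
Full order: Quinn, Vasquez, Horvat, Haddad, Amari, Harlow, Pereira.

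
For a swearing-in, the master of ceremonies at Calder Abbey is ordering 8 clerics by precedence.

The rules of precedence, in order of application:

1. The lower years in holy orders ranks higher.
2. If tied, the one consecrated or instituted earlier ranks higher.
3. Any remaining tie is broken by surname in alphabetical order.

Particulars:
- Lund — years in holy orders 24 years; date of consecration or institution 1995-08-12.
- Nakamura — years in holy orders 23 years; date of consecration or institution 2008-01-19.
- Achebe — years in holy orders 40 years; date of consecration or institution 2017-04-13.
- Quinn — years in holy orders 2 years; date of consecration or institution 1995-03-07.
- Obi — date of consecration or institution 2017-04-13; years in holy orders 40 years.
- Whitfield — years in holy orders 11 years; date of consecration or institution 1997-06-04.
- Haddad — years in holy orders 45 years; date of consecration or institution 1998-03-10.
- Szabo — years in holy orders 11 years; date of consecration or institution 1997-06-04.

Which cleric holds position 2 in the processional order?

By years in holy orders (lower first): Quinn (2 years); then Szabo and Whitfield (both 11 years); then Nakamura (23 years); then Lund (24 years); then Achebe and Obi (both 40 years); then Haddad (45 years).
Szabo and Whitfield both have date of consecration or institution 1997-06-04, so the next rule applies.
Among Szabo and Whitfield, alphabetically by surname: Szabo before Whitfield.
Achebe and Obi both have date of consecration or institution 2017-04-13, so the next rule applies.
Among Achebe and Obi, alphabetically by surname: Achebe before Obi.
Order: Quinn, Szabo, Whitfield, Nakamura, Lund, Achebe, Obi, Haddad.

Szabo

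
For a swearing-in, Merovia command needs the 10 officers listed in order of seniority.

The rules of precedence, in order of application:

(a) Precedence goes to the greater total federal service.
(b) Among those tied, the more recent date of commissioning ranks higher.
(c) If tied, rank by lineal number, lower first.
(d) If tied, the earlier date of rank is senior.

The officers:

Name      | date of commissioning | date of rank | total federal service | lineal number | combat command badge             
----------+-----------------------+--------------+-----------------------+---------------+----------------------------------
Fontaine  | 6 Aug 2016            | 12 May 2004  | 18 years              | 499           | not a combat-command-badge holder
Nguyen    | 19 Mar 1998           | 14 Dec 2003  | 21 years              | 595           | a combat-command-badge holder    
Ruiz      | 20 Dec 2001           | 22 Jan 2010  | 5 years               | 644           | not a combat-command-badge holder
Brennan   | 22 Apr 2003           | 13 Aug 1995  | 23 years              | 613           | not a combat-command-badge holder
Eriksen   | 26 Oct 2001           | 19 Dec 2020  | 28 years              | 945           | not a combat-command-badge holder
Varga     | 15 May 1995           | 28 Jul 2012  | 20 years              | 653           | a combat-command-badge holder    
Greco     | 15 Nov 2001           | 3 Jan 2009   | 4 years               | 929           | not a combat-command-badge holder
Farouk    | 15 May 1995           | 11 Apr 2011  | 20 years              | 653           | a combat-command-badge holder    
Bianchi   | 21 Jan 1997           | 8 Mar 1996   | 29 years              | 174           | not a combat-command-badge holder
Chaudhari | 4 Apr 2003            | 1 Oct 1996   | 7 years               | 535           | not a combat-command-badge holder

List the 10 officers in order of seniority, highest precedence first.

Bianchi, Eriksen, Brennan, Nguyen, Farouk, Varga, Fontaine, Chaudhari, Ruiz, Greco

By total federal service (higher first): Bianchi (29 years); then Eriksen (28 years); then Brennan (23 years); then Nguyen (21 years); then Farouk and Varga (both 20 years); then Fontaine (18 years); then Chaudhari (7 years); then Ruiz (5 years); then Greco (4 years).
Farouk and Varga both have date of commissioning 15 May 1995, so the next rule applies.
Farouk and Varga both have lineal number 653, so the next rule applies.
Among Farouk and Varga, by date of rank (earlier first): Farouk (11 Apr 2011) before Varga (28 Jul 2012).
Full order: Bianchi, Eriksen, Brennan, Nguyen, Farouk, Varga, Fontaine, Chaudhari, Ruiz, Greco.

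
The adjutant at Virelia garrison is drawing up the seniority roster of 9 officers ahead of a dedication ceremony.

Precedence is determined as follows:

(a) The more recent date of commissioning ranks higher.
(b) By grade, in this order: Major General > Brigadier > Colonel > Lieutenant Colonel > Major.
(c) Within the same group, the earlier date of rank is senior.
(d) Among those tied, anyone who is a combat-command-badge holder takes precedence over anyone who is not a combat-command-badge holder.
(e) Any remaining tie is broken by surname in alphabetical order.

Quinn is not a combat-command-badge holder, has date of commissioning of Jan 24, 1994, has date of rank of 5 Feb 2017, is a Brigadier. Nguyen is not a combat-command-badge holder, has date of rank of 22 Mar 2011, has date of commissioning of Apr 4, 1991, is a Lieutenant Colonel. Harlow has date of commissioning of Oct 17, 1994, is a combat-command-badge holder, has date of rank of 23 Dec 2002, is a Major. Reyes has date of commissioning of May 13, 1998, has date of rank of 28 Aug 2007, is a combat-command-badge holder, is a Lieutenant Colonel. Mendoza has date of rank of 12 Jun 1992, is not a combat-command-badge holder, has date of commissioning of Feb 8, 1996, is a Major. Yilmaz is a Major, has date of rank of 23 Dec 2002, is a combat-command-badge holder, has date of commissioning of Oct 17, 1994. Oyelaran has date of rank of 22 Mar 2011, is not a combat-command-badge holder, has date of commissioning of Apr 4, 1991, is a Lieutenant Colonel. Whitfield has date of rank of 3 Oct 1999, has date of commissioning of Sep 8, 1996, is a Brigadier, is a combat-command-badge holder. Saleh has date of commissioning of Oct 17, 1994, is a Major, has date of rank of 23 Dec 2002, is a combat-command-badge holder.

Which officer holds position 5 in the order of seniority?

Saleh

By date of commissioning (later first): Reyes (May 13, 1998); then Whitfield (Sep 8, 1996); then Mendoza (Feb 8, 1996); then Harlow, Saleh and Yilmaz (each Oct 17, 1994); then Quinn (Jan 24, 1994); then Nguyen and Oyelaran (both Apr 4, 1991).
Harlow, Saleh and Yilmaz are each Major, so the next rule applies.
Harlow, Saleh and Yilmaz all have date of rank 23 Dec 2002, so the next rule applies.
Harlow, Saleh and Yilmaz are each a combat-command-badge holder, so the next rule applies.
Among Harlow, Saleh and Yilmaz, alphabetically by surname: Harlow before Saleh before Yilmaz.
Nguyen and Oyelaran are each Lieutenant Colonel, so the next rule applies.
Nguyen and Oyelaran both have date of rank 22 Mar 2011, so the next rule applies.
Nguyen and Oyelaran are each not a combat-command-badge holder, so the next rule applies.
Among Nguyen and Oyelaran, alphabetically by surname: Nguyen before Oyelaran.
Order: Reyes, Whitfield, Mendoza, Harlow, Saleh, Yilmaz, Quinn, Nguyen, Oyelaran.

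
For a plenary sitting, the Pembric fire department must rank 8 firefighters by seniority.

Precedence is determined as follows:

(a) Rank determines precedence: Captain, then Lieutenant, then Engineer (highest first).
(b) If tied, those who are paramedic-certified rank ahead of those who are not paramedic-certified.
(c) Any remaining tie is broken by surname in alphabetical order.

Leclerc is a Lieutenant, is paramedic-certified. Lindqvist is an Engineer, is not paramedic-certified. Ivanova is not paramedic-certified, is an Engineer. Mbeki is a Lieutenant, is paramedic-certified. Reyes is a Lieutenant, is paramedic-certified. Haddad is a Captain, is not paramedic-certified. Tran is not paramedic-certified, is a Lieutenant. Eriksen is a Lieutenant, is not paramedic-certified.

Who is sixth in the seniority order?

Tran

By rank: Haddad (Captain); then Leclerc, Mbeki, Reyes, Eriksen and Tran (Lieutenant); then Ivanova and Lindqvist (Engineer).
Among Leclerc, Mbeki, Reyes, Eriksen and Tran, paramedic-certified before not paramedic-certified: Leclerc, Mbeki and Reyes (paramedic-certified) before Eriksen and Tran (not paramedic-certified).
Among Leclerc, Mbeki and Reyes, alphabetically by surname: Leclerc before Mbeki before Reyes.
Among Eriksen and Tran, alphabetically by surname: Eriksen before Tran.
Ivanova and Lindqvist are each not paramedic-certified, so the next rule applies.
Among Ivanova and Lindqvist, alphabetically by surname: Ivanova before Lindqvist.
Order: Haddad, Leclerc, Mbeki, Reyes, Eriksen, Tran, Ivanova, Lindqvist.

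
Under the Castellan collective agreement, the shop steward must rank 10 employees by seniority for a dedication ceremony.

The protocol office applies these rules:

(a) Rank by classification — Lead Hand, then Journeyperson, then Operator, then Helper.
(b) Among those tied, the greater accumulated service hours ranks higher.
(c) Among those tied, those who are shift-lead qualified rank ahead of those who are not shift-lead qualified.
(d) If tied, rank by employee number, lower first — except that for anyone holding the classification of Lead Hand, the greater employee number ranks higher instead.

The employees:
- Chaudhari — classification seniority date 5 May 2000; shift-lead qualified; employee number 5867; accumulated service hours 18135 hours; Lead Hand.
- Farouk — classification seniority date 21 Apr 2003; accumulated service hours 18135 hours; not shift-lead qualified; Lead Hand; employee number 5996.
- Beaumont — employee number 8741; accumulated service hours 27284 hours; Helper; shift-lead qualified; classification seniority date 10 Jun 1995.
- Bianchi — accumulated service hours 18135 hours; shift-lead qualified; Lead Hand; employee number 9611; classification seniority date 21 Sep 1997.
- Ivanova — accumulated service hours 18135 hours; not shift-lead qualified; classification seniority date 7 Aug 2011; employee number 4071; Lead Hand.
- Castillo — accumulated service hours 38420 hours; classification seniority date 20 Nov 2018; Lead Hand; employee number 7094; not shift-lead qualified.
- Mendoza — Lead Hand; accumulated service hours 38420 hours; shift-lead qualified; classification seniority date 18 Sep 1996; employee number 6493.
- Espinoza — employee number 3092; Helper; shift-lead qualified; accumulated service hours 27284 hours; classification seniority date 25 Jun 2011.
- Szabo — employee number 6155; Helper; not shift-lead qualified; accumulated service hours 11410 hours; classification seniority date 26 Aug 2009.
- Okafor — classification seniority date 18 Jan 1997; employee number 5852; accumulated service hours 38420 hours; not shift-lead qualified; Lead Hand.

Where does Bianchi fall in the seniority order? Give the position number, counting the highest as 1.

By classification: Mendoza, Castillo, Okafor, Bianchi, Chaudhari, Farouk and Ivanova (Lead Hand); then Espinoza, Beaumont and Szabo (Helper).
Among Mendoza, Castillo, Okafor, Bianchi, Chaudhari, Farouk and Ivanova, by accumulated service hours (higher first): Mendoza, Castillo and Okafor (38420 hours) before Bianchi, Chaudhari, Farouk and Ivanova (18135 hours).
Among Mendoza, Castillo and Okafor, shift-lead qualified before not shift-lead qualified: Mendoza (shift-lead qualified) before Castillo and Okafor (not shift-lead qualified).
Among Castillo and Okafor, by employee number (higher first) (reversed rule for this group): Castillo (7094) before Okafor (5852).
Among Bianchi, Chaudhari, Farouk and Ivanova, shift-lead qualified before not shift-lead qualified: Bianchi and Chaudhari (shift-lead qualified) before Farouk and Ivanova (not shift-lead qualified).
Among Bianchi and Chaudhari, by employee number (higher first) (reversed rule for this group): Bianchi (9611) before Chaudhari (5867).
Among Farouk and Ivanova, by employee number (higher first) (reversed rule for this group): Farouk (5996) before Ivanova (4071).
Among Espinoza, Beaumont and Szabo, by accumulated service hours (higher first): Espinoza and Beaumont (27284 hours) before Szabo (11410 hours).
Espinoza and Beaumont are each shift-lead qualified, so the next rule applies.
Among Espinoza and Beaumont, by employee number (lower first): Espinoza (3092) before Beaumont (8741).
Order: Mendoza, Castillo, Okafor, Bianchi, Chaudhari, Farouk, Ivanova, Espinoza, Beaumont, Szabo. So position 4.

4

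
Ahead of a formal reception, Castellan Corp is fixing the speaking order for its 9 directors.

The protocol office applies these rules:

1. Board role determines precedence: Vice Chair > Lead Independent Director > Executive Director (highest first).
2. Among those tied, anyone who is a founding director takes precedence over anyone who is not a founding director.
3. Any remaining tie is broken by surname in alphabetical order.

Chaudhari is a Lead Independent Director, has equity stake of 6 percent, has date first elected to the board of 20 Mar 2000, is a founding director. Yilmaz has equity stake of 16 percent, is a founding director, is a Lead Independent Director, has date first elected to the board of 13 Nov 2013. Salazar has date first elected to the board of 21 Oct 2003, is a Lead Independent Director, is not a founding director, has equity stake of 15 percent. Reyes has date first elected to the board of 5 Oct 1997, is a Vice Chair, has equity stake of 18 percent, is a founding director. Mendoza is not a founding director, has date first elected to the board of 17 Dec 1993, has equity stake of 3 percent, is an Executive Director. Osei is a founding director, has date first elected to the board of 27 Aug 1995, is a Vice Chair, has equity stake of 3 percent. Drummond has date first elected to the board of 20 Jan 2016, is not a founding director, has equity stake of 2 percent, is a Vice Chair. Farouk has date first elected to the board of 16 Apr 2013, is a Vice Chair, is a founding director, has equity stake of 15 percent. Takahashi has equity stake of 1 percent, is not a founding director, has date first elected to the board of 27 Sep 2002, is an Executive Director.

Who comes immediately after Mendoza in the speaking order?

By board role: Farouk, Osei, Reyes and Drummond (Vice Chair); then Chaudhari, Yilmaz and Salazar (Lead Independent Director); then Mendoza and Takahashi (Executive Director).
Among Farouk, Osei, Reyes and Drummond, a founding director before not a founding director: Farouk, Osei and Reyes (a founding director) before Drummond (not a founding director).
Among Farouk, Osei and Reyes, alphabetically by surname: Farouk before Osei before Reyes.
Among Chaudhari, Yilmaz and Salazar, a founding director before not a founding director: Chaudhari and Yilmaz (a founding director) before Salazar (not a founding director).
Among Chaudhari and Yilmaz, alphabetically by surname: Chaudhari before Yilmaz.
Mendoza and Takahashi are each not a founding director, so the next rule applies.
Among Mendoza and Takahashi, alphabetically by surname: Mendoza before Takahashi.
Order: Farouk, Osei, Reyes, Drummond, Chaudhari, Yilmaz, Salazar, Mendoza, Takahashi.

Takahashi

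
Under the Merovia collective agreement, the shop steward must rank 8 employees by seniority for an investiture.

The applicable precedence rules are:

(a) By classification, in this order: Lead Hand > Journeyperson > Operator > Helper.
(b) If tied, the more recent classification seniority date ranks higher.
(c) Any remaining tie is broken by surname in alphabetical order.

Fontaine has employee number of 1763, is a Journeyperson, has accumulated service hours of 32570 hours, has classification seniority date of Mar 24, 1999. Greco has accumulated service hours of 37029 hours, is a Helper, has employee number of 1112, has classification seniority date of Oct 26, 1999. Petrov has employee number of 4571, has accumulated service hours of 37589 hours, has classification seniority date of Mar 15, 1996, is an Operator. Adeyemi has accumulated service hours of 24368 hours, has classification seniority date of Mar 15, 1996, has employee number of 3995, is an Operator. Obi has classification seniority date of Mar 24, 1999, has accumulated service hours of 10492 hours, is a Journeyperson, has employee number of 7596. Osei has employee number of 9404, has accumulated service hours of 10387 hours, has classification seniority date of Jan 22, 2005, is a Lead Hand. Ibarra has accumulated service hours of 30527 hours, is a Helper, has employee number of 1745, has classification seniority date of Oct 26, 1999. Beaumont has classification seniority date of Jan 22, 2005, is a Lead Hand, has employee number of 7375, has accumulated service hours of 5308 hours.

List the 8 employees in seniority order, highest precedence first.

Beaumont, Osei, Fontaine, Obi, Adeyemi, Petrov, Greco, Ibarra

By classification: Beaumont and Osei (Lead Hand); then Fontaine and Obi (Journeyperson); then Adeyemi and Petrov (Operator); then Greco and Ibarra (Helper).
Beaumont and Osei both have classification seniority date Jan 22, 2005, so the next rule applies.
Among Beaumont and Osei, alphabetically by surname: Beaumont before Osei.
Fontaine and Obi both have classification seniority date Mar 24, 1999, so the next rule applies.
Among Fontaine and Obi, alphabetically by surname: Fontaine before Obi.
Adeyemi and Petrov both have classification seniority date Mar 15, 1996, so the next rule applies.
Among Adeyemi and Petrov, alphabetically by surname: Adeyemi before Petrov.
Greco and Ibarra both have classification seniority date Oct 26, 1999, so the next rule applies.
Among Greco and Ibarra, alphabetically by surname: Greco before Ibarra.
Full order: Beaumont, Osei, Fontaine, Obi, Adeyemi, Petrov, Greco, Ibarra.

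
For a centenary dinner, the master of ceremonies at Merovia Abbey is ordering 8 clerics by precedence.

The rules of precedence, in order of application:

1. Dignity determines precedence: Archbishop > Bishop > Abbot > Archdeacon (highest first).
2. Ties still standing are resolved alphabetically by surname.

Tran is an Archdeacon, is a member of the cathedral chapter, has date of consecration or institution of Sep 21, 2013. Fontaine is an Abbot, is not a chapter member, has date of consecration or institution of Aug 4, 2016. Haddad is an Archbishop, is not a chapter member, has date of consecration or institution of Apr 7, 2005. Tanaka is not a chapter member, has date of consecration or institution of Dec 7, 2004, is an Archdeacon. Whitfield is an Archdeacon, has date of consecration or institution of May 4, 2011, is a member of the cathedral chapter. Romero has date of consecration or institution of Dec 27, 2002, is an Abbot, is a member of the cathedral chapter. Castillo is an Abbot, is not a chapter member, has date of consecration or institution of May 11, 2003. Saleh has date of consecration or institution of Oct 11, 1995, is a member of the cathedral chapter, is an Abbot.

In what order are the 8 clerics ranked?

Haddad, Castillo, Fontaine, Romero, Saleh, Tanaka, Tran, Whitfield

By dignity: Haddad (Archbishop); then Castillo, Fontaine, Romero and Saleh (Abbot); then Tanaka, Tran and Whitfield (Archdeacon).
Among Castillo, Fontaine, Romero and Saleh, alphabetically by surname: Castillo before Fontaine before Romero before Saleh.
Among Tanaka, Tran and Whitfield, alphabetically by surname: Tanaka before Tran before Whitfield.
Full order: Haddad, Castillo, Fontaine, Romero, Saleh, Tanaka, Tran, Whitfield.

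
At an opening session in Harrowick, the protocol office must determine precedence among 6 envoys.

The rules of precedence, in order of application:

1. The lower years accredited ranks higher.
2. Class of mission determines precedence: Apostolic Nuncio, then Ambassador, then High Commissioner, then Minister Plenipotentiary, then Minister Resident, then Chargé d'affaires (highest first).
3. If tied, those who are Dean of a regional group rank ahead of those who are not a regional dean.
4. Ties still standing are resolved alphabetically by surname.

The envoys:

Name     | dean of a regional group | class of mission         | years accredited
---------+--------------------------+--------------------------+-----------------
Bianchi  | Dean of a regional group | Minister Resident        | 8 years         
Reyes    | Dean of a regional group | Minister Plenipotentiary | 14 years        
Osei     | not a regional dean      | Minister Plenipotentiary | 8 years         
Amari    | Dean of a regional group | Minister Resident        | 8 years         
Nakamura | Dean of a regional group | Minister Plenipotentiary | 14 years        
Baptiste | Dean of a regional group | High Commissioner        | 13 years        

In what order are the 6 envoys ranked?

By years accredited (lower first): Osei, Amari and Bianchi (each 8 years); then Baptiste (13 years); then Nakamura and Reyes (both 14 years).
Among Osei, Amari and Bianchi, by class of mission: Osei (Minister Plenipotentiary) before Amari and Bianchi (Minister Resident).
Amari and Bianchi are each Dean of a regional group, so the next rule applies.
Among Amari and Bianchi, alphabetically by surname: Amari before Bianchi.
Nakamura and Reyes are each Minister Plenipotentiary, so the next rule applies.
Nakamura and Reyes are each Dean of a regional group, so the next rule applies.
Among Nakamura and Reyes, alphabetically by surname: Nakamura before Reyes.
Full order: Osei, Amari, Bianchi, Baptiste, Nakamura, Reyes.

Osei, Amari, Bianchi, Baptiste, Nakamura, Reyes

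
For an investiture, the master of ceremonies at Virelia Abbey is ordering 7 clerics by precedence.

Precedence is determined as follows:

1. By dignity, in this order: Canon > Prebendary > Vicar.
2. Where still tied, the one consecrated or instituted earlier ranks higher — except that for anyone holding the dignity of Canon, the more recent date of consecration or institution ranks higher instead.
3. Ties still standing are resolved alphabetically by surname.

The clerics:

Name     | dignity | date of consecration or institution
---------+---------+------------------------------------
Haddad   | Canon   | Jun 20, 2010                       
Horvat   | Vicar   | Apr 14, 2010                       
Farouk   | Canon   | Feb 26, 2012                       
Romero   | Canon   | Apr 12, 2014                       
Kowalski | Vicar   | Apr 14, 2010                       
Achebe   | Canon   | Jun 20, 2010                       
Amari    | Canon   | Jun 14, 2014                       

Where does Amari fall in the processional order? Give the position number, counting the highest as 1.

1

By dignity: Amari, Romero, Farouk, Achebe and Haddad (Canon); then Horvat and Kowalski (Vicar).
Among Amari, Romero, Farouk, Achebe and Haddad, by date of consecration or institution (later first) (reversed rule for this group): Amari (Jun 14, 2014) before Romero (Apr 12, 2014) before Farouk (Feb 26, 2012) before Achebe and Haddad (Jun 20, 2010).
Among Achebe and Haddad, alphabetically by surname: Achebe before Haddad.
Horvat and Kowalski both have date of consecration or institution Apr 14, 2010, so the next rule applies.
Among Horvat and Kowalski, alphabetically by surname: Horvat before Kowalski.
Order: Amari, Romero, Farouk, Achebe, Haddad, Horvat, Kowalski. So position 1.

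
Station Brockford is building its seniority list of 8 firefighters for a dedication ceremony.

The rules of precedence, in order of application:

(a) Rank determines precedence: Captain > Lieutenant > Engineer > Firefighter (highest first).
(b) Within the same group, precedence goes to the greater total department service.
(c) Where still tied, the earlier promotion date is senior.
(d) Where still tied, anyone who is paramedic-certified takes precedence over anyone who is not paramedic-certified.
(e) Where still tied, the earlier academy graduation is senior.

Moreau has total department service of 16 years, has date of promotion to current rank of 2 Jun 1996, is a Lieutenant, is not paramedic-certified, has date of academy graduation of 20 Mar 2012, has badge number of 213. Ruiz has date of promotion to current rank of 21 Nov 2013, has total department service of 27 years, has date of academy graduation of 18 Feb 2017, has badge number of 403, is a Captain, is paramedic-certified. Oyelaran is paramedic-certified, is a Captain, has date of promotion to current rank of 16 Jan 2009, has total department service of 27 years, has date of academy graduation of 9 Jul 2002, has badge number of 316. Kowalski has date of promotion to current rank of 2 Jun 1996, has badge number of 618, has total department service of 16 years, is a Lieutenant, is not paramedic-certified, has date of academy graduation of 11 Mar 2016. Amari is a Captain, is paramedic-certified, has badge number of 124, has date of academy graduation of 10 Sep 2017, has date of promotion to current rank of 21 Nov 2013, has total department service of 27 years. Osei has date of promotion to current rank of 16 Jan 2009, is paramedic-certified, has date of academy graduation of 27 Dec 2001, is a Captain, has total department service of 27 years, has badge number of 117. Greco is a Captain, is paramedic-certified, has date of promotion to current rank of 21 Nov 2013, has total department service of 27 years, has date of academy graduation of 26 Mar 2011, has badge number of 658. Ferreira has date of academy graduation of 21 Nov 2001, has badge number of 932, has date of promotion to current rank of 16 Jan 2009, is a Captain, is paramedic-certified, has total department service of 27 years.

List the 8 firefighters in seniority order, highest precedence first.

By rank: Ferreira, Osei, Oyelaran, Greco, Ruiz and Amari (Captain); then Moreau and Kowalski (Lieutenant).
Ferreira, Osei, Oyelaran, Greco, Ruiz and Amari all have total department service 27 years, so the next rule applies.
Among Ferreira, Osei, Oyelaran, Greco, Ruiz and Amari, by date of promotion to current rank (earlier first): Ferreira, Osei and Oyelaran (16 Jan 2009) before Greco, Ruiz and Amari (21 Nov 2013).
Ferreira, Osei and Oyelaran are each paramedic-certified, so the next rule applies.
Among Ferreira, Osei and Oyelaran, by date of academy graduation (earlier first): Ferreira (21 Nov 2001) before Osei (27 Dec 2001) before Oyelaran (9 Jul 2002).
Greco, Ruiz and Amari are each paramedic-certified, so the next rule applies.
Among Greco, Ruiz and Amari, by date of academy graduation (earlier first): Greco (26 Mar 2011) before Ruiz (18 Feb 2017) before Amari (10 Sep 2017).
Moreau and Kowalski both have total department service 16 years, so the next rule applies.
Moreau and Kowalski both have date of promotion to current rank 2 Jun 1996, so the next rule applies.
Moreau and Kowalski are each not paramedic-certified, so the next rule applies.
Among Moreau and Kowalski, by date of academy graduation (earlier first): Moreau (20 Mar 2012) before Kowalski (11 Mar 2016).
Full order: Ferreira, Osei, Oyelaran, Greco, Ruiz, Amari, Moreau, Kowalski.

Ferreira, Osei, Oyelaran, Greco, Ruiz, Amari, Moreau, Kowalski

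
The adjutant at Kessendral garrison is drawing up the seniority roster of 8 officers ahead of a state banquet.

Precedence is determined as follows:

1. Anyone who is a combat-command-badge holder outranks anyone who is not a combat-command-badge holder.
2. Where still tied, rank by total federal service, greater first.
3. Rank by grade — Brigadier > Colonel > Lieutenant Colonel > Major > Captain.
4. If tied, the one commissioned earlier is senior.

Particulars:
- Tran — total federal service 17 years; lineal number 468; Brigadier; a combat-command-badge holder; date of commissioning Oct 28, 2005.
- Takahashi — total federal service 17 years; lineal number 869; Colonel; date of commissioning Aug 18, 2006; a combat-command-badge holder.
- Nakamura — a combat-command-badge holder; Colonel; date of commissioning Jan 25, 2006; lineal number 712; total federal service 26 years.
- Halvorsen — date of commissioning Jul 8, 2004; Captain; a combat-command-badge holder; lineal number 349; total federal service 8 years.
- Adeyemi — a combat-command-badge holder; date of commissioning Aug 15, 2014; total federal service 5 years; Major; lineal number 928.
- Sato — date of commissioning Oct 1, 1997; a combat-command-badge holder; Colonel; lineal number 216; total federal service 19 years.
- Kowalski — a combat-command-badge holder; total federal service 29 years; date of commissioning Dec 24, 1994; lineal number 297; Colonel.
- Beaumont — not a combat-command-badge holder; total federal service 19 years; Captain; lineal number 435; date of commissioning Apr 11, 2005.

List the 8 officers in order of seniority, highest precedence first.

By the first rule: Kowalski, Nakamura, Sato, Tran, Takahashi, Halvorsen and Adeyemi (each a combat-command-badge holder); then Beaumont (not a combat-command-badge holder).
Among Kowalski, Nakamura, Sato, Tran, Takahashi, Halvorsen and Adeyemi, by total federal service (higher first): Kowalski (29 years) before Nakamura (26 years) before Sato (19 years) before Tran and Takahashi (17 years) before Halvorsen (8 years) before Adeyemi (5 years).
Among Tran and Takahashi, by grade: Tran (Brigadier) before Takahashi (Colonel).
Full order: Kowalski, Nakamura, Sato, Tran, Takahashi, Halvorsen, Adeyemi, Beaumont.

Kowalski, Nakamura, Sato, Tran, Takahashi, Halvorsen, Adeyemi, Beaumont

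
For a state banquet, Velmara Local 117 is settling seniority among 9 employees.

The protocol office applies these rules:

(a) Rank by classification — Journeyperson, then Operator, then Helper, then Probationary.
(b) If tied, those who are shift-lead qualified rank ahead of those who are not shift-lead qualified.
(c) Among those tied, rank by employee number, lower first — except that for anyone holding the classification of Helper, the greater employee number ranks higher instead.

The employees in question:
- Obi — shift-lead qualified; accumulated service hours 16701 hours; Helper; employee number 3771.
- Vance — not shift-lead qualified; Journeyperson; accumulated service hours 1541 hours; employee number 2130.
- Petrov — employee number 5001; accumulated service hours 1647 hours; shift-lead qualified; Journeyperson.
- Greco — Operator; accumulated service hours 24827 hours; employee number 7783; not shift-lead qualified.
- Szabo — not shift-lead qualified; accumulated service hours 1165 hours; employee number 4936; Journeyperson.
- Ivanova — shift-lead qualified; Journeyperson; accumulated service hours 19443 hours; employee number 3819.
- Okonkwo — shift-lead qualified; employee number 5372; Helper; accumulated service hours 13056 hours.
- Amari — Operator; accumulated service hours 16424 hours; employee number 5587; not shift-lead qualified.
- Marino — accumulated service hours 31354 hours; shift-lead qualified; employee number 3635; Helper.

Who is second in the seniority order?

Petrov

By classification: Ivanova, Petrov, Vance and Szabo (Journeyperson); then Amari and Greco (Operator); then Okonkwo, Obi and Marino (Helper).
Among Ivanova, Petrov, Vance and Szabo, shift-lead qualified before not shift-lead qualified: Ivanova and Petrov (shift-lead qualified) before Vance and Szabo (not shift-lead qualified).
Among Ivanova and Petrov, by employee number (lower first): Ivanova (3819) before Petrov (5001).
Among Vance and Szabo, by employee number (lower first): Vance (2130) before Szabo (4936).
Amari and Greco are each not shift-lead qualified, so the next rule applies.
Among Amari and Greco, by employee number (lower first): Amari (5587) before Greco (7783).
Okonkwo, Obi and Marino are each shift-lead qualified, so the next rule applies.
Among Okonkwo, Obi and Marino, by employee number (higher first) (reversed rule for this group): Okonkwo (5372) before Obi (3771) before Marino (3635).
Order: Ivanova, Petrov, Vance, Szabo, Amari, Greco, Okonkwo, Obi, Marino.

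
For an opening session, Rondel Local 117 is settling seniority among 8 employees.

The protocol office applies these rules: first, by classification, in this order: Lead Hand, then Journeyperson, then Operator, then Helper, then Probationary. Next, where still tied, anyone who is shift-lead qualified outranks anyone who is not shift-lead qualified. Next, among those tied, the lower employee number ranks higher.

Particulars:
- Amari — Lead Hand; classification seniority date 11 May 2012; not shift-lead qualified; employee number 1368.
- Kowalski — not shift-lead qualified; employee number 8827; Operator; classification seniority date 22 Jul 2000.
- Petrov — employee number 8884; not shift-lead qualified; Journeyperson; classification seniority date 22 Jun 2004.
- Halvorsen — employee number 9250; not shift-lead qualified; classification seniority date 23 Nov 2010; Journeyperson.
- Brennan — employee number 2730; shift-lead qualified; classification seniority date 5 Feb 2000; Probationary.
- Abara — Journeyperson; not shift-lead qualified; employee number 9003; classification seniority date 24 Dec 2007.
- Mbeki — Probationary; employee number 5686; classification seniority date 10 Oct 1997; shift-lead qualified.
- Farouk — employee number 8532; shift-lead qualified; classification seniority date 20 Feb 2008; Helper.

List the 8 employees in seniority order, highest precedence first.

By classification: Amari (Lead Hand); then Petrov, Abara and Halvorsen (Journeyperson); then Kowalski (Operator); then Farouk (Helper); then Brennan and Mbeki (Probationary).
Petrov, Abara and Halvorsen are each not shift-lead qualified, so the next rule applies.
Among Petrov, Abara and Halvorsen, by employee number (lower first): Petrov (8884) before Abara (9003) before Halvorsen (9250).
Brennan and Mbeki are each shift-lead qualified, so the next rule applies.
Among Brennan and Mbeki, by employee number (lower first): Brennan (2730) before Mbeki (5686).
Full order: Amari, Petrov, Abara, Halvorsen, Kowalski, Farouk, Brennan, Mbeki.

Amari, Petrov, Abara, Halvorsen, Kowalski, Farouk, Brennan, Mbeki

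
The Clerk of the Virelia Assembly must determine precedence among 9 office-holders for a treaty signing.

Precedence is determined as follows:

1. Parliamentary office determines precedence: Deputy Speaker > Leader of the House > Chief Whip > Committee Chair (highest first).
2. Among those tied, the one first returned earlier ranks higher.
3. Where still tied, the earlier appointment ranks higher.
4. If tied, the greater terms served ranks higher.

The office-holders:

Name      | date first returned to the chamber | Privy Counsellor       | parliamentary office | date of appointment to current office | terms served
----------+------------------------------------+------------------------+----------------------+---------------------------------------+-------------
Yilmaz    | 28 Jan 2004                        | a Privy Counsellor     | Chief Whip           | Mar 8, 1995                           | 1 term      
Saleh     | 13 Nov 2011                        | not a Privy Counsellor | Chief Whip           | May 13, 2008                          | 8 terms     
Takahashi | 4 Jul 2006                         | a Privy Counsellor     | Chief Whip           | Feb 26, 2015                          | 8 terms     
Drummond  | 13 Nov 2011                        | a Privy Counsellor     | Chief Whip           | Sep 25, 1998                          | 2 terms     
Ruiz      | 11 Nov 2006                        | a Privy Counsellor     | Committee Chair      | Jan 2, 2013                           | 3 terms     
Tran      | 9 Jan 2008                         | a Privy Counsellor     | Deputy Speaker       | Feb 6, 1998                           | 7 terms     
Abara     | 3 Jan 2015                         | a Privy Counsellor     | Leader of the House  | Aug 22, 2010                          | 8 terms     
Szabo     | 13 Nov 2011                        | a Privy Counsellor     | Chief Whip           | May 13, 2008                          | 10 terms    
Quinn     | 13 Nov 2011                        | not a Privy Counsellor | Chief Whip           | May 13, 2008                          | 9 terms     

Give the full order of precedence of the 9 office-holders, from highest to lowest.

By parliamentary office: Tran (Deputy Speaker); then Abara (Leader of the House); then Yilmaz, Takahashi, Drummond, Szabo, Quinn and Saleh (Chief Whip); then Ruiz (Committee Chair).
Among Yilmaz, Takahashi, Drummond, Szabo, Quinn and Saleh, by date first returned to the chamber (earlier first): Yilmaz (28 Jan 2004) before Takahashi (4 Jul 2006) before Drummond, Szabo, Quinn and Saleh (13 Nov 2011).
Among Drummond, Szabo, Quinn and Saleh, by date of appointment to current office (earlier first): Drummond (Sep 25, 1998) before Szabo, Quinn and Saleh (May 13, 2008).
Among Szabo, Quinn and Saleh, by terms served (higher first): Szabo (10 terms) before Quinn (9 terms) before Saleh (8 terms).
Full order: Tran, Abara, Yilmaz, Takahashi, Drummond, Szabo, Quinn, Saleh, Ruiz.

Tran, Abara, Yilmaz, Takahashi, Drummond, Szabo, Quinn, Saleh, Ruiz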